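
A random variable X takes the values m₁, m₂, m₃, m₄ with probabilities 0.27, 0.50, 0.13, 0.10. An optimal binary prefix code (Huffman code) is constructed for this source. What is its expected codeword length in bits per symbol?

1.73 bits/symbol

Repeatedly combine the two least-probable nodes; the expected code length is the sum of the merged weights.
merge 1/10 + 13/100 → 23/100
merge 23/100 + 27/100 → 1/2
merge 1/2 + 1/2 → 1
L = 23/100 + 1/2 + 1 = 173/100 = 1.73 bits/symbol.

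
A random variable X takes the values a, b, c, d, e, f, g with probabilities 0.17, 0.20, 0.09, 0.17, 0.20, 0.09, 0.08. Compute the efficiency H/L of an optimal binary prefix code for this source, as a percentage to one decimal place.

98.0%

Entropy H = −Σ p log₂ p ≈ 2.7148 bits.
Huffman merges: 2/25+9/100→17/100; 9/100+17/100→13/50; 17/100+17/100→17/50; 1/5+1/5→2/5; 13/50+17/50→3/5; 2/5+3/5→1. L = 277/100 ≈ 2.7700.
Efficiency = H/L = 2.7148/2.7700 = 98.0%.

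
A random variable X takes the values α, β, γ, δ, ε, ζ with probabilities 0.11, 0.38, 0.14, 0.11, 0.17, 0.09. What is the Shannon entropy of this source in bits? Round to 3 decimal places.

2.375 bits

H = −Σ pᵢ log₂ pᵢ.
−0.11·log₂(0.11) = 0.3503
−0.38·log₂(0.38) = 0.5305
−0.14·log₂(0.14) = 0.3971
−0.11·log₂(0.11) = 0.3503
−0.17·log₂(0.17) = 0.4346
−0.09·log₂(0.09) = 0.3127
Sum ≈ 2.3754 → 2.375 bits.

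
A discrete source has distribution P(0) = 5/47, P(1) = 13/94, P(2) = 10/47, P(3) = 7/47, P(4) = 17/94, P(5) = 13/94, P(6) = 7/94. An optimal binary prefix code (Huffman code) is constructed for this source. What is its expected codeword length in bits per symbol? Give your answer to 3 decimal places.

Repeatedly combine the two least-probable nodes; the expected code length is the sum of the merged weights.
merge 7/94 + 5/47 → 17/94
merge 13/94 + 13/94 → 13/47
merge 7/47 + 17/94 → 31/94
merge 17/94 + 10/47 → 37/94
merge 13/47 + 31/94 → 57/94
merge 37/94 + 57/94 → 1
L = 17/94 + 13/47 + 31/94 + 37/94 + 57/94 + 1 = 131/47 ≈ 2.787 bits/symbol.

2.787 bits/symbol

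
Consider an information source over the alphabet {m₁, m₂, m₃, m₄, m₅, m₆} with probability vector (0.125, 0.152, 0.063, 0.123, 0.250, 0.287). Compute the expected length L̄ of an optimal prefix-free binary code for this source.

2.463 bits/symbol

Repeatedly combine the two least-probable nodes; the expected code length is the sum of the merged weights.
merge 63/1000 + 123/1000 → 93/500
merge 1/8 + 19/125 → 277/1000
merge 93/500 + 1/4 → 109/250
merge 277/1000 + 287/1000 → 141/250
merge 109/250 + 141/250 → 1
L = 93/500 + 277/1000 + 109/250 + 141/250 + 1 = 2463/1000 = 2.463 bits/symbol.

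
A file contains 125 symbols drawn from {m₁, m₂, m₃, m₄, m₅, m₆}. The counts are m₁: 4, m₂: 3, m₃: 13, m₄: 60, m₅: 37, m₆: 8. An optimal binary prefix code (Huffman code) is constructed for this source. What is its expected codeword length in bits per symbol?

Probabilities are the counts divided by 125.
Repeatedly combine the two least-probable nodes; the expected code length is the sum of the merged weights.
merge 3/125 + 4/125 → 7/125
merge 7/125 + 8/125 → 3/25
merge 13/125 + 3/25 → 28/125
merge 28/125 + 37/125 → 13/25
merge 12/25 + 13/25 → 1
L = 7/125 + 3/25 + 28/125 + 13/25 + 1 = 48/25 = 1.92 bits/symbol.

1.92 bits/symbol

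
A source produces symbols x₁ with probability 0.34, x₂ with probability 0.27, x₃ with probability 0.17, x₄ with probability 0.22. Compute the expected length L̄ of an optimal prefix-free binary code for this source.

2 bits/symbol

Repeatedly combine the two least-probable nodes; the expected code length is the sum of the merged weights.
merge 17/100 + 11/50 → 39/100
merge 27/100 + 17/50 → 61/100
merge 39/100 + 61/100 → 1
L = 39/100 + 61/100 + 1 = 2 bits/symbol.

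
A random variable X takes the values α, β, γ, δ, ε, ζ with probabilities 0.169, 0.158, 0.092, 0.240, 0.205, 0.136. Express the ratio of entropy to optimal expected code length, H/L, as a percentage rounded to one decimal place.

98.8%

Entropy H = −Σ p log₂ p ≈ 2.5250 bits.
Huffman merges: 23/250+17/125→57/250; 79/500+169/1000→327/1000; 41/200+57/250→433/1000; 6/25+327/1000→567/1000; 433/1000+567/1000→1. L = 511/200 ≈ 2.5550.
Efficiency = H/L = 2.5250/2.5550 = 98.8%.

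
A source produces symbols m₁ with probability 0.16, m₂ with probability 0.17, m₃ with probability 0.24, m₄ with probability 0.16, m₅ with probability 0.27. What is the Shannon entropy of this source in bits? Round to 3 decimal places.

H = −Σ pᵢ log₂ pᵢ.
−0.16·log₂(0.16) = 0.4230
−0.17·log₂(0.17) = 0.4346
−0.24·log₂(0.24) = 0.4941
−0.16·log₂(0.16) = 0.4230
−0.27·log₂(0.27) = 0.5100
Sum ≈ 2.2848 → 2.285 bits.

2.285 bits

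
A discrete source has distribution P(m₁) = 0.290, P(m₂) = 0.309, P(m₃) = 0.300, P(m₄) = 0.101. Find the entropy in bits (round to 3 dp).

H = −Σ pᵢ log₂ pᵢ.
−0.290·log₂(0.290) = 0.5179
−0.309·log₂(0.309) = 0.5235
−0.300·log₂(0.300) = 0.5211
−0.101·log₂(0.101) = 0.3341
Sum ≈ 1.8966 → 1.897 bits.

1.897 bits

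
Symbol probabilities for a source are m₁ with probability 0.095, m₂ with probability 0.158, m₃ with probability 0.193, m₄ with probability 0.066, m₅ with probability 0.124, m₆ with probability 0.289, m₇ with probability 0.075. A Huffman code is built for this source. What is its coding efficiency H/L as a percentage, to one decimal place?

Entropy H = −Σ p log₂ p ≈ 2.6313 bits.
Huffman merges: 33/500+3/40→141/1000; 19/200+31/250→219/1000; 141/1000+79/500→299/1000; 193/1000+219/1000→103/250; 289/1000+299/1000→147/250; 103/250+147/250→1. L = 2659/1000 ≈ 2.6590.
Efficiency = H/L = 2.6313/2.6590 = 99.0%.

99.0%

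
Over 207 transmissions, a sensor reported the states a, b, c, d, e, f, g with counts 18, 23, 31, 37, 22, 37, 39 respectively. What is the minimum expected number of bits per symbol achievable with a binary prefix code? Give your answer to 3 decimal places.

2.812 bits/symbol

Probabilities are the counts divided by 207.
Repeatedly combine the two least-probable nodes; the expected code length is the sum of the merged weights.
merge 2/23 + 22/207 → 40/207
merge 1/9 + 31/207 → 6/23
merge 37/207 + 37/207 → 74/207
merge 13/69 + 40/207 → 79/207
merge 6/23 + 74/207 → 128/207
merge 79/207 + 128/207 → 1
L = 40/207 + 6/23 + 74/207 + 79/207 + 128/207 + 1 = 194/69 ≈ 2.812 bits/symbol.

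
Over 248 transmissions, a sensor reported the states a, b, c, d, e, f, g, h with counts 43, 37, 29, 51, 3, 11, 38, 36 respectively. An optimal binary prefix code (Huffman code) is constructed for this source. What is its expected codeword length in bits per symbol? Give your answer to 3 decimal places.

2.851 bits/symbol

Probabilities are the counts divided by 248.
Repeatedly combine the two least-probable nodes; the expected code length is the sum of the merged weights.
merge 3/248 + 11/248 → 7/124
merge 7/124 + 29/248 → 43/248
merge 9/62 + 37/248 → 73/248
merge 19/124 + 43/248 → 81/248
merge 43/248 + 51/248 → 47/124
merge 73/248 + 81/248 → 77/124
merge 47/124 + 77/124 → 1
L = 7/124 + 43/248 + 73/248 + 81/248 + 47/124 + 77/124 + 1 = 707/248 ≈ 2.851 bits/symbol.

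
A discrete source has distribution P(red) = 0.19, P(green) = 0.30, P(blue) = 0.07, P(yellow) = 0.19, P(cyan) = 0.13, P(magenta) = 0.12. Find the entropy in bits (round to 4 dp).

H = −Σ pᵢ log₂ pᵢ.
−0.19·log₂(0.19) = 0.4552
−0.30·log₂(0.30) = 0.5211
−0.07·log₂(0.07) = 0.2686
−0.19·log₂(0.19) = 0.4552
−0.13·log₂(0.13) = 0.3826
−0.12·log₂(0.12) = 0.3671
Sum ≈ 2.4498 → 2.4498 bits.

2.4498 bits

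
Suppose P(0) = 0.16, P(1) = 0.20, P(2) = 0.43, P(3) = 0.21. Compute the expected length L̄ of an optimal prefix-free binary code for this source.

Repeatedly combine the two least-probable nodes; the expected code length is the sum of the merged weights.
merge 4/25 + 1/5 → 9/25
merge 21/100 + 9/25 → 57/100
merge 43/100 + 57/100 → 1
L = 9/25 + 57/100 + 1 = 193/100 = 1.93 bits/symbol.

1.93 bits/symbol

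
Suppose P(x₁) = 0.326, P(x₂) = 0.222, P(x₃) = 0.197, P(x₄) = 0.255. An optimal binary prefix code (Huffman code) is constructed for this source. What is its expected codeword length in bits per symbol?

Repeatedly combine the two least-probable nodes; the expected code length is the sum of the merged weights.
merge 197/1000 + 111/500 → 419/1000
merge 51/200 + 163/500 → 581/1000
merge 419/1000 + 581/1000 → 1
L = 419/1000 + 581/1000 + 1 = 2 bits/symbol.

2 bits/symbol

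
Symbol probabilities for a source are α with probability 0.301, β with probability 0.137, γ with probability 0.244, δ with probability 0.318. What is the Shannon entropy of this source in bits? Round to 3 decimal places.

H = −Σ pᵢ log₂ pᵢ.
−0.301·log₂(0.301) = 0.5214
−0.137·log₂(0.137) = 0.3929
−0.244·log₂(0.244) = 0.4966
−0.318·log₂(0.318) = 0.5256
Sum ≈ 1.9364 → 1.936 bits.

1.936 bits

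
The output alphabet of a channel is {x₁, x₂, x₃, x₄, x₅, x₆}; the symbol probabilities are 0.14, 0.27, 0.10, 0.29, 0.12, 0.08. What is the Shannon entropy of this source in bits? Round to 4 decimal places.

2.4158 bits

H = −Σ pᵢ log₂ pᵢ.
−0.14·log₂(0.14) = 0.3971
−0.27·log₂(0.27) = 0.5100
−0.10·log₂(0.10) = 0.3322
−0.29·log₂(0.29) = 0.5179
−0.12·log₂(0.12) = 0.3671
−0.08·log₂(0.08) = 0.2915
Sum ≈ 2.4158 → 2.4158 bits.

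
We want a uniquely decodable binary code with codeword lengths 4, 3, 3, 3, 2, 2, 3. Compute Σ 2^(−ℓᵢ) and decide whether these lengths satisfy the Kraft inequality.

1.0625; no

With common denominator 2^4 = 16: Σ 2^(−ℓᵢ) = 1/16 + 2/16 + 2/16 + 2/16 + 4/16 + 4/16 + 2/16 = 17/16 = 1.0625.
Kraft's inequality requires Σ ≤ 1; here Σ = 1.0625 > 1, so no such prefix code exists.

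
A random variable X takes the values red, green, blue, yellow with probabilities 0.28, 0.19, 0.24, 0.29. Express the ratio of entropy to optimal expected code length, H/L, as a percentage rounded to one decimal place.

Entropy H = −Σ p log₂ p ≈ 1.9815 bits.
Huffman merges: 19/100+6/25→43/100; 7/25+29/100→57/100; 43/100+57/100→1. L = 2 ≈ 2.0000.
Efficiency = H/L = 1.9815/2.0000 = 99.1%.

99.1%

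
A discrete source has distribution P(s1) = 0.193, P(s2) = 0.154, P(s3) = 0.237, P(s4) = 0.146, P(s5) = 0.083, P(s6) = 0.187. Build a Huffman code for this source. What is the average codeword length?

Repeatedly combine the two least-probable nodes; the expected code length is the sum of the merged weights.
merge 83/1000 + 73/500 → 229/1000
merge 77/500 + 187/1000 → 341/1000
merge 193/1000 + 229/1000 → 211/500
merge 237/1000 + 341/1000 → 289/500
merge 211/500 + 289/500 → 1
L = 229/1000 + 341/1000 + 211/500 + 289/500 + 1 = 257/100 = 2.57 bits/symbol.

2.57 bits/symbol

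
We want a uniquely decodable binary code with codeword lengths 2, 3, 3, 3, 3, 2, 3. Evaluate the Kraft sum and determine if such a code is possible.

1.125; no

With common denominator 2^3 = 8: Σ 2^(−ℓᵢ) = 2/8 + 1/8 + 1/8 + 1/8 + 1/8 + 2/8 + 1/8 = 9/8 = 1.125.
Kraft's inequality requires Σ ≤ 1; here Σ = 1.125 > 1, so no such prefix code exists.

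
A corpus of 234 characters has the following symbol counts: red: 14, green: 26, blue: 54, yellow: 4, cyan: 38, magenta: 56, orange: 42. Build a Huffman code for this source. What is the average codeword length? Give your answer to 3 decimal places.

2.607 bits/symbol

Probabilities are the counts divided by 234.
Repeatedly combine the two least-probable nodes; the expected code length is the sum of the merged weights.
merge 2/117 + 7/117 → 1/13
merge 1/13 + 1/9 → 22/117
merge 19/117 + 7/39 → 40/117
merge 22/117 + 3/13 → 49/117
merge 28/117 + 40/117 → 68/117
merge 49/117 + 68/117 → 1
L = 1/13 + 22/117 + 40/117 + 49/117 + 68/117 + 1 = 305/117 ≈ 2.607 bits/symbol.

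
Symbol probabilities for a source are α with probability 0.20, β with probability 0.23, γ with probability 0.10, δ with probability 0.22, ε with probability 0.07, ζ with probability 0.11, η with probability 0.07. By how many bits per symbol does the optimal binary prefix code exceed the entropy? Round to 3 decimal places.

0.038 bits

Entropy H = −Σ p log₂ p ≈ 2.6522 bits.
Huffman merges: 7/100+7/100→7/50; 1/10+11/100→21/100; 7/50+1/5→17/50; 21/100+11/50→43/100; 23/100+17/50→57/100; 43/100+57/100→1. L = 269/100 ≈ 2.6900.
L − H = 2.6900 − 2.6522 = 0.038 bits.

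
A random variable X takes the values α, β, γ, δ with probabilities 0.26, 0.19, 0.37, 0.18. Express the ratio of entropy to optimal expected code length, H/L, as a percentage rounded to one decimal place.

96.8%

Entropy H = −Σ p log₂ p ≈ 1.9366 bits.
Huffman merges: 9/50+19/100→37/100; 13/50+37/100→63/100; 37/100+63/100→1. L = 2 ≈ 2.0000.
Efficiency = H/L = 1.9366/2.0000 = 96.8%.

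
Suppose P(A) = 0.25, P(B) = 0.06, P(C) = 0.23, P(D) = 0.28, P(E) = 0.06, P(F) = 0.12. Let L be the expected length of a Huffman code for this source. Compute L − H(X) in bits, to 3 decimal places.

0.004 bits

Entropy H = −Σ p log₂ p ≈ 2.3560 bits.
Huffman merges: 3/50+3/50→3/25; 3/25+3/25→6/25; 23/100+6/25→47/100; 1/4+7/25→53/100; 47/100+53/100→1. L = 59/25 ≈ 2.3600.
L − H = 2.3600 − 2.3560 = 0.004 bits.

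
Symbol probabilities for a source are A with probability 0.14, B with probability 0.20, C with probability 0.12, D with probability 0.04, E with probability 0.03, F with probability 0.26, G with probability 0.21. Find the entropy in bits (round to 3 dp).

H = −Σ pᵢ log₂ pᵢ.
−0.14·log₂(0.14) = 0.3971
−0.20·log₂(0.20) = 0.4644
−0.12·log₂(0.12) = 0.3671
−0.04·log₂(0.04) = 0.1858
−0.03·log₂(0.03) = 0.1518
−0.26·log₂(0.26) = 0.5053
−0.21·log₂(0.21) = 0.4728
Sum ≈ 2.5442 → 2.544 bits.

2.544 bits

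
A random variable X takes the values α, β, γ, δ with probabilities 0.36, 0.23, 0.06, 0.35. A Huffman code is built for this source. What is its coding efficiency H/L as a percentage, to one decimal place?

92.8%

Entropy H = −Σ p log₂ p ≈ 1.7919 bits.
Huffman merges: 3/50+23/100→29/100; 29/100+7/20→16/25; 9/25+16/25→1. L = 193/100 ≈ 1.9300.
Efficiency = H/L = 1.7919/1.9300 = 92.8%.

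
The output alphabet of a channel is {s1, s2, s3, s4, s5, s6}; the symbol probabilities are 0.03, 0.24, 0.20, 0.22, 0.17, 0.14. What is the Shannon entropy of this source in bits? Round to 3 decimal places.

H = −Σ pᵢ log₂ pᵢ.
−0.03·log₂(0.03) = 0.1518
−0.24·log₂(0.24) = 0.4941
−0.20·log₂(0.20) = 0.4644
−0.22·log₂(0.22) = 0.4806
−0.17·log₂(0.17) = 0.4346
−0.14·log₂(0.14) = 0.3971
Sum ≈ 2.4226 → 2.423 bits.

2.423 bits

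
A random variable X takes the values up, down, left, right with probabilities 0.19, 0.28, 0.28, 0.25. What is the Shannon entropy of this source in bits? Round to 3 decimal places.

H = −Σ pᵢ log₂ pᵢ.
−0.19·log₂(0.19) = 0.4552
−0.28·log₂(0.28) = 0.5142
−0.28·log₂(0.28) = 0.5142
−0.25·log₂(0.25) = 0.5000
Sum ≈ 1.9837 → 1.984 bits.

1.984 bits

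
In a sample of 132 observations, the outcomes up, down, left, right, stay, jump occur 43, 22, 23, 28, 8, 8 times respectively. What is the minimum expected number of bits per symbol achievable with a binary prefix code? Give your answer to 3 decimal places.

Probabilities are the counts divided by 132.
Repeatedly combine the two least-probable nodes; the expected code length is the sum of the merged weights.
merge 2/33 + 2/33 → 4/33
merge 4/33 + 1/6 → 19/66
merge 23/132 + 7/33 → 17/44
merge 19/66 + 43/132 → 27/44
merge 17/44 + 27/44 → 1
L = 4/33 + 19/66 + 17/44 + 27/44 + 1 = 53/22 ≈ 2.409 bits/symbol.

2.409 bits/symbol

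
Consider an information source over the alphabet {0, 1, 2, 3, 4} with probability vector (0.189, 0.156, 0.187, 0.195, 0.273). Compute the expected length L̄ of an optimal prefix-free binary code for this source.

Repeatedly combine the two least-probable nodes; the expected code length is the sum of the merged weights.
merge 39/250 + 187/1000 → 343/1000
merge 189/1000 + 39/200 → 48/125
merge 273/1000 + 343/1000 → 77/125
merge 48/125 + 77/125 → 1
L = 343/1000 + 48/125 + 77/125 + 1 = 2343/1000 = 2.343 bits/symbol.

2.343 bits/symbol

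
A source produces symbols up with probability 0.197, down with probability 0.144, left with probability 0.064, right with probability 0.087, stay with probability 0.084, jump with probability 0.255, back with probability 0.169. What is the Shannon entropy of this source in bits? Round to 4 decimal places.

2.6610 bits

H = −Σ pᵢ log₂ pᵢ.
−0.197·log₂(0.197) = 0.4617
−0.144·log₂(0.144) = 0.4026
−0.064·log₂(0.064) = 0.2538
−0.087·log₂(0.087) = 0.3065
−0.084·log₂(0.084) = 0.3002
−0.255·log₂(0.255) = 0.5027
−0.169·log₂(0.169) = 0.4335
Sum ≈ 2.6610 → 2.6610 bits.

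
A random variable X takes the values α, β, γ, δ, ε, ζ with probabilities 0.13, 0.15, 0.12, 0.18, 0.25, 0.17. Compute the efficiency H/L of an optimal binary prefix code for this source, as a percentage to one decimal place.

Entropy H = −Σ p log₂ p ≈ 2.5402 bits.
Huffman merges: 3/25+13/100→1/4; 3/20+17/100→8/25; 9/50+1/4→43/100; 1/4+8/25→57/100; 43/100+57/100→1. L = 257/100 ≈ 2.5700.
Efficiency = H/L = 2.5402/2.5700 = 98.8%.

98.8%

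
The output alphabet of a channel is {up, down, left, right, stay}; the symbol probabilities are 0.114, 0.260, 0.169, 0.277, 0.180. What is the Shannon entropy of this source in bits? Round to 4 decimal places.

H = −Σ pᵢ log₂ pᵢ.
−0.114·log₂(0.114) = 0.3571
−0.260·log₂(0.260) = 0.5053
−0.169·log₂(0.169) = 0.4335
−0.277·log₂(0.277) = 0.5130
−0.180·log₂(0.180) = 0.4453
Sum ≈ 2.2542 → 2.2542 bits.

2.2542 bits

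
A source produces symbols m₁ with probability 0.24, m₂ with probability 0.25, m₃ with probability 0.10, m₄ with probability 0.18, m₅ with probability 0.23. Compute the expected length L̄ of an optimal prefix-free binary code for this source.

2.28 bits/symbol

Repeatedly combine the two least-probable nodes; the expected code length is the sum of the merged weights.
merge 1/10 + 9/50 → 7/25
merge 23/100 + 6/25 → 47/100
merge 1/4 + 7/25 → 53/100
merge 47/100 + 53/100 → 1
L = 7/25 + 47/100 + 53/100 + 1 = 57/25 = 2.28 bits/symbol.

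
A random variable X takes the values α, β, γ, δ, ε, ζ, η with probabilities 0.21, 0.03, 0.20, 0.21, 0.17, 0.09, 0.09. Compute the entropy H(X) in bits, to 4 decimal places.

H = −Σ pᵢ log₂ pᵢ.
−0.21·log₂(0.21) = 0.4728
−0.03·log₂(0.03) = 0.1518
−0.20·log₂(0.20) = 0.4644
−0.21·log₂(0.21) = 0.4728
−0.17·log₂(0.17) = 0.4346
−0.09·log₂(0.09) = 0.3127
−0.09·log₂(0.09) = 0.3127
Sum ≈ 2.6217 → 2.6217 bits.

2.6217 bits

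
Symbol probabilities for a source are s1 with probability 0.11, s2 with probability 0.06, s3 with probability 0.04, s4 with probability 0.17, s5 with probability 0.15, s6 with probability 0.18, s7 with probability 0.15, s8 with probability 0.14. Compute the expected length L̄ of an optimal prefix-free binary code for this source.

Repeatedly combine the two least-probable nodes; the expected code length is the sum of the merged weights.
merge 1/25 + 3/50 → 1/10
merge 1/10 + 11/100 → 21/100
merge 7/50 + 3/20 → 29/100
merge 3/20 + 17/100 → 8/25
merge 9/50 + 21/100 → 39/100
merge 29/100 + 8/25 → 61/100
merge 39/100 + 61/100 → 1
L = 1/10 + 21/100 + 29/100 + 8/25 + 39/100 + 61/100 + 1 = 73/25 = 2.92 bits/symbol.

2.92 bits/symbol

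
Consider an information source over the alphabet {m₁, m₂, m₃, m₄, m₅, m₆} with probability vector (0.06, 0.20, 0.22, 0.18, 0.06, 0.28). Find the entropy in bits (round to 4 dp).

H = −Σ pᵢ log₂ pᵢ.
−0.06·log₂(0.06) = 0.2435
−0.20·log₂(0.20) = 0.4644
−0.22·log₂(0.22) = 0.4806
−0.18·log₂(0.18) = 0.4453
−0.06·log₂(0.06) = 0.2435
−0.28·log₂(0.28) = 0.5142
Sum ≈ 2.3916 → 2.3916 bits.

2.3916 bits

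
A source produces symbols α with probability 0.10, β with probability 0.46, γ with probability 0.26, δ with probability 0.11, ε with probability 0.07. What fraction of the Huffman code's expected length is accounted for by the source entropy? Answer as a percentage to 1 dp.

Entropy H = −Σ p log₂ p ≈ 1.9717 bits.
Huffman merges: 7/100+1/10→17/100; 11/100+17/100→7/25; 13/50+7/25→27/50; 23/50+27/50→1. L = 199/100 ≈ 1.9900.
Efficiency = H/L = 1.9717/1.9900 = 99.1%.

99.1%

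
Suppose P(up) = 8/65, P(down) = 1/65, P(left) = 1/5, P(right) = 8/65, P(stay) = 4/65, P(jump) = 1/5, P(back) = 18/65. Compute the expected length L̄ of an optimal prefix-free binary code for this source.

2.6 bits/symbol

Repeatedly combine the two least-probable nodes; the expected code length is the sum of the merged weights.
merge 1/65 + 4/65 → 1/13
merge 1/13 + 8/65 → 1/5
merge 8/65 + 1/5 → 21/65
merge 1/5 + 1/5 → 2/5
merge 18/65 + 21/65 → 3/5
merge 2/5 + 3/5 → 1
L = 1/13 + 1/5 + 21/65 + 2/5 + 3/5 + 1 = 13/5 = 2.6 bits/symbol.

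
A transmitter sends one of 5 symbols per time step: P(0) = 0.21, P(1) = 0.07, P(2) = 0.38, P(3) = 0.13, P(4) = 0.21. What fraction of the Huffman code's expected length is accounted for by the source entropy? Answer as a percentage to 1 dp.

96.7%

Entropy H = −Σ p log₂ p ≈ 2.1273 bits.
Huffman merges: 7/100+13/100→1/5; 1/5+21/100→41/100; 21/100+19/50→59/100; 41/100+59/100→1. L = 11/5 ≈ 2.2000.
Efficiency = H/L = 2.1273/2.2000 = 96.7%.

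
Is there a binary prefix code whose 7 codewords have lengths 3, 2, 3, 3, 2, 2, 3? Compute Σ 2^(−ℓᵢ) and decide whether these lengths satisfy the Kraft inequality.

With common denominator 2^3 = 8: Σ 2^(−ℓᵢ) = 1/8 + 2/8 + 1/8 + 1/8 + 2/8 + 2/8 + 1/8 = 10/8 = 1.25.
Kraft's inequality requires Σ ≤ 1; here Σ = 1.25 > 1, so no such prefix code exists.

1.25; no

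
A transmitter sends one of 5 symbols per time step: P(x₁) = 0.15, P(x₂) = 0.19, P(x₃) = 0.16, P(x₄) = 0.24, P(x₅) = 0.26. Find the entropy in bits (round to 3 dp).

2.288 bits

H = −Σ pᵢ log₂ pᵢ.
−0.15·log₂(0.15) = 0.4105
−0.19·log₂(0.19) = 0.4552
−0.16·log₂(0.16) = 0.4230
−0.24·log₂(0.24) = 0.4941
−0.26·log₂(0.26) = 0.5053
Sum ≈ 2.2882 → 2.288 bits.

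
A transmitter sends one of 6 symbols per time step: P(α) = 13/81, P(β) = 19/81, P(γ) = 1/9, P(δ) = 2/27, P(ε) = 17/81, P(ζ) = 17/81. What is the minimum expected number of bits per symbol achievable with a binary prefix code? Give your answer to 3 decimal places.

Repeatedly combine the two least-probable nodes; the expected code length is the sum of the merged weights.
merge 2/27 + 1/9 → 5/27
merge 13/81 + 5/27 → 28/81
merge 17/81 + 17/81 → 34/81
merge 19/81 + 28/81 → 47/81
merge 34/81 + 47/81 → 1
L = 5/27 + 28/81 + 34/81 + 47/81 + 1 = 205/81 ≈ 2.531 bits/symbol.

2.531 bits/symbol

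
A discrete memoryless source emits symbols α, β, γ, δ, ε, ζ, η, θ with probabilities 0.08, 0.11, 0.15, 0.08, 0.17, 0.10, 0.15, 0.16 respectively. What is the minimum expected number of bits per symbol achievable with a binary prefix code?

Repeatedly combine the two least-probable nodes; the expected code length is the sum of the merged weights.
merge 2/25 + 2/25 → 4/25
merge 1/10 + 11/100 → 21/100
merge 3/20 + 3/20 → 3/10
merge 4/25 + 4/25 → 8/25
merge 17/100 + 21/100 → 19/50
merge 3/10 + 8/25 → 31/50
merge 19/50 + 31/50 → 1
L = 4/25 + 21/100 + 3/10 + 8/25 + 19/50 + 31/50 + 1 = 299/100 = 2.99 bits/symbol.

2.99 bits/symbol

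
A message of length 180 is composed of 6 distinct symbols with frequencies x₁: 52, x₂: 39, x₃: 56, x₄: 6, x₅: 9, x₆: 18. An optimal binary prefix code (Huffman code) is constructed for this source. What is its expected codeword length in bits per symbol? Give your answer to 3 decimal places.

2.267 bits/symbol

Probabilities are the counts divided by 180.
Repeatedly combine the two least-probable nodes; the expected code length is the sum of the merged weights.
merge 1/30 + 1/20 → 1/12
merge 1/12 + 1/10 → 11/60
merge 11/60 + 13/60 → 2/5
merge 13/45 + 14/45 → 3/5
merge 2/5 + 3/5 → 1
L = 1/12 + 11/60 + 2/5 + 3/5 + 1 = 34/15 ≈ 2.267 bits/symbol.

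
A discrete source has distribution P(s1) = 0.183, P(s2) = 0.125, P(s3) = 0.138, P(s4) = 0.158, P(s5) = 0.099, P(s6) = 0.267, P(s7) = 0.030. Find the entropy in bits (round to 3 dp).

H = −Σ pᵢ log₂ pᵢ.
−0.183·log₂(0.183) = 0.4484
−0.125·log₂(0.125) = 0.3750
−0.138·log₂(0.138) = 0.3943
−0.158·log₂(0.158) = 0.4206
−0.099·log₂(0.099) = 0.3303
−0.267·log₂(0.267) = 0.5087
−0.030·log₂(0.030) = 0.1518
Sum ≈ 2.6290 → 2.629 bits.

2.629 bits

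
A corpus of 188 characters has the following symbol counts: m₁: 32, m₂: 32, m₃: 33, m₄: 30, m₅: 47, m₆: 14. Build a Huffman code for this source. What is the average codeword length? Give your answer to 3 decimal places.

Probabilities are the counts divided by 188.
Repeatedly combine the two least-probable nodes; the expected code length is the sum of the merged weights.
merge 7/94 + 15/94 → 11/47
merge 8/47 + 8/47 → 16/47
merge 33/188 + 11/47 → 77/188
merge 1/4 + 16/47 → 111/188
merge 77/188 + 111/188 → 1
L = 11/47 + 16/47 + 77/188 + 111/188 + 1 = 121/47 ≈ 2.574 bits/symbol.

2.574 bits/symbol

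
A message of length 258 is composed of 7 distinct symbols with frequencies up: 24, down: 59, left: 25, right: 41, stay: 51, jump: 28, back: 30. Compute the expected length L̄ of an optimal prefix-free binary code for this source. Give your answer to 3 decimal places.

2.764 bits/symbol

Probabilities are the counts divided by 258.
Repeatedly combine the two least-probable nodes; the expected code length is the sum of the merged weights.
merge 4/43 + 25/258 → 49/258
merge 14/129 + 5/43 → 29/129
merge 41/258 + 49/258 → 15/43
merge 17/86 + 29/129 → 109/258
merge 59/258 + 15/43 → 149/258
merge 109/258 + 149/258 → 1
L = 49/258 + 29/129 + 15/43 + 109/258 + 149/258 + 1 = 713/258 ≈ 2.764 bits/symbol.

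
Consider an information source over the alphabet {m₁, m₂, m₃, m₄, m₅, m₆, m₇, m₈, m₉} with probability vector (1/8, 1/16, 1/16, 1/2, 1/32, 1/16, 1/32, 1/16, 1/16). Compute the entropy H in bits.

2.4375 bits

Each probability is a power of 1/2, so log₂(1/p) is an integer.
H = Σ p·log₂(1/p) = 1/8·3 + 1/16·4 + 1/16·4 + 1/2·1 + 1/32·5 + 1/16·4 + 1/32·5 + 1/16·4 + 1/16·4 = 2.4375 bits.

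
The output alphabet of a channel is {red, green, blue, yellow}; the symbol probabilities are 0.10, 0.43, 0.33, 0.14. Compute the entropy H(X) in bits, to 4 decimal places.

1.7807 bits

H = −Σ pᵢ log₂ pᵢ.
−0.10·log₂(0.10) = 0.3322
−0.43·log₂(0.43) = 0.5236
−0.33·log₂(0.33) = 0.5278
−0.14·log₂(0.14) = 0.3971
Sum ≈ 1.7807 → 1.7807 bits.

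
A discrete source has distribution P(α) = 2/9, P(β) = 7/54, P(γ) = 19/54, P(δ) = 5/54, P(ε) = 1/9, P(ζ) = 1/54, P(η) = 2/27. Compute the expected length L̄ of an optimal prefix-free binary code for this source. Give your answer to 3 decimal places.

2.519 bits/symbol

Repeatedly combine the two least-probable nodes; the expected code length is the sum of the merged weights.
merge 1/54 + 2/27 → 5/54
merge 5/54 + 5/54 → 5/27
merge 1/9 + 7/54 → 13/54
merge 5/27 + 2/9 → 11/27
merge 13/54 + 19/54 → 16/27
merge 11/27 + 16/27 → 1
L = 5/54 + 5/27 + 13/54 + 11/27 + 16/27 + 1 = 68/27 ≈ 2.519 bits/symbol.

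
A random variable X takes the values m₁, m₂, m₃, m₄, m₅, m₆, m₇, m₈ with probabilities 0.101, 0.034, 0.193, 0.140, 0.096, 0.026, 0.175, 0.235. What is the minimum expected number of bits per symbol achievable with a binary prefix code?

Repeatedly combine the two least-probable nodes; the expected code length is the sum of the merged weights.
merge 13/500 + 17/500 → 3/50
merge 3/50 + 12/125 → 39/250
merge 101/1000 + 7/50 → 241/1000
merge 39/250 + 7/40 → 331/1000
merge 193/1000 + 47/200 → 107/250
merge 241/1000 + 331/1000 → 143/250
merge 107/250 + 143/250 → 1
L = 3/50 + 39/250 + 241/1000 + 331/1000 + 107/250 + 143/250 + 1 = 697/250 = 2.788 bits/symbol.

2.788 bits/symbol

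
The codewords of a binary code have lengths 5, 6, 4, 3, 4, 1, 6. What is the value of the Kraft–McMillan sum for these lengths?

0.8125

With common denominator 2^6 = 64: Σ 2^(−ℓᵢ) = 2/64 + 1/64 + 4/64 + 8/64 + 4/64 + 32/64 + 1/64 = 52/64 = 0.8125.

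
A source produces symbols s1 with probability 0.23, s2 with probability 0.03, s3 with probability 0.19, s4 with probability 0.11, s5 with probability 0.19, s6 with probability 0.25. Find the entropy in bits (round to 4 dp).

H = −Σ pᵢ log₂ pᵢ.
−0.23·log₂(0.23) = 0.4877
−0.03·log₂(0.03) = 0.1518
−0.19·log₂(0.19) = 0.4552
−0.11·log₂(0.11) = 0.3503
−0.19·log₂(0.19) = 0.4552
−0.25·log₂(0.25) = 0.5000
Sum ≈ 2.4002 → 2.4002 bits.

2.4002 bits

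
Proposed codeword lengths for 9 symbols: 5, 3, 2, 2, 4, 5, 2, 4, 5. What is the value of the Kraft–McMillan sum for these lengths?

1.09375

With common denominator 2^5 = 32: Σ 2^(−ℓᵢ) = 1/32 + 4/32 + 8/32 + 8/32 + 2/32 + 1/32 + 8/32 + 2/32 + 1/32 = 35/32 = 1.09375.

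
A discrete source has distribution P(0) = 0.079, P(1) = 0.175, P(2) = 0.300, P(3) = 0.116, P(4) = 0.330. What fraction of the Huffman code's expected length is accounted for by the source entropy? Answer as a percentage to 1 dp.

97.4%

Entropy H = −Σ p log₂ p ≈ 2.1388 bits.
Huffman merges: 79/1000+29/250→39/200; 7/40+39/200→37/100; 3/10+33/100→63/100; 37/100+63/100→1. L = 439/200 ≈ 2.1950.
Efficiency = H/L = 2.1388/2.1950 = 97.4%.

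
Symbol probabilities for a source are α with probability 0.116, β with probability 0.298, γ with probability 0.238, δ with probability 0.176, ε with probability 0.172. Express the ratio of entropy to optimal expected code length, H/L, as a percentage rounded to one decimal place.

98.4%

Entropy H = −Σ p log₂ p ≈ 2.2518 bits.
Huffman merges: 29/250+43/250→36/125; 22/125+119/500→207/500; 36/125+149/500→293/500; 207/500+293/500→1. L = 286/125 ≈ 2.2880.
Efficiency = H/L = 2.2518/2.2880 = 98.4%.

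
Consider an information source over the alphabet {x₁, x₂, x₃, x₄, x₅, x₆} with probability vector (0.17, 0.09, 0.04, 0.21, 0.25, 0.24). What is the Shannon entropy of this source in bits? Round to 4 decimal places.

2.4000 bits

H = −Σ pᵢ log₂ pᵢ.
−0.17·log₂(0.17) = 0.4346
−0.09·log₂(0.09) = 0.3127
−0.04·log₂(0.04) = 0.1858
−0.21·log₂(0.21) = 0.4728
−0.25·log₂(0.25) = 0.5000
−0.24·log₂(0.24) = 0.4941
Sum ≈ 2.4000 → 2.4000 bits.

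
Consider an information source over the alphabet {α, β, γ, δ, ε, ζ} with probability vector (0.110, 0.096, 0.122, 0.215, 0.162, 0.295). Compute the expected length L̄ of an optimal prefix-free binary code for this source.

2.49 bits/symbol

Repeatedly combine the two least-probable nodes; the expected code length is the sum of the merged weights.
merge 12/125 + 11/100 → 103/500
merge 61/500 + 81/500 → 71/250
merge 103/500 + 43/200 → 421/1000
merge 71/250 + 59/200 → 579/1000
merge 421/1000 + 579/1000 → 1
L = 103/500 + 71/250 + 421/1000 + 579/1000 + 1 = 249/100 = 2.49 bits/symbol.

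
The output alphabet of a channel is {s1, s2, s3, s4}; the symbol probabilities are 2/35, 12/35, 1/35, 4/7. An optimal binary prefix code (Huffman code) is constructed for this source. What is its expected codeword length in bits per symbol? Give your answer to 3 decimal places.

Repeatedly combine the two least-probable nodes; the expected code length is the sum of the merged weights.
merge 1/35 + 2/35 → 3/35
merge 3/35 + 12/35 → 3/7
merge 3/7 + 4/7 → 1
L = 3/35 + 3/7 + 1 = 53/35 ≈ 1.514 bits/symbol.

1.514 bits/symbol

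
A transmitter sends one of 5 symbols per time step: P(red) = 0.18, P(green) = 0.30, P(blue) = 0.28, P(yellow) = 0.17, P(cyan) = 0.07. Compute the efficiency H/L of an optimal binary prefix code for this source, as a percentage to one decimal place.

Entropy H = −Σ p log₂ p ≈ 2.1838 bits.
Huffman merges: 7/100+17/100→6/25; 9/50+6/25→21/50; 7/25+3/10→29/50; 21/50+29/50→1. L = 56/25 ≈ 2.2400.
Efficiency = H/L = 2.1838/2.2400 = 97.5%.

97.5%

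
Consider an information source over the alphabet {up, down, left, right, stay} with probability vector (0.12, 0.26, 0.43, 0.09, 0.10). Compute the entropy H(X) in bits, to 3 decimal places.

H = −Σ pᵢ log₂ pᵢ.
−0.12·log₂(0.12) = 0.3671
−0.26·log₂(0.26) = 0.5053
−0.43·log₂(0.43) = 0.5236
−0.09·log₂(0.09) = 0.3127
−0.10·log₂(0.10) = 0.3322
Sum ≈ 2.0408 → 2.041 bits.

2.041 bits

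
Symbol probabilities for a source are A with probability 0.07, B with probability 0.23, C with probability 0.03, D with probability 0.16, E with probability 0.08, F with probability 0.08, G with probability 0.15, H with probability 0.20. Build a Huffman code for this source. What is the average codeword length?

Repeatedly combine the two least-probable nodes; the expected code length is the sum of the merged weights.
merge 3/100 + 7/100 → 1/10
merge 2/25 + 2/25 → 4/25
merge 1/10 + 3/20 → 1/4
merge 4/25 + 4/25 → 8/25
merge 1/5 + 23/100 → 43/100
merge 1/4 + 8/25 → 57/100
merge 43/100 + 57/100 → 1
L = 1/10 + 4/25 + 1/4 + 8/25 + 43/100 + 57/100 + 1 = 283/100 = 2.83 bits/symbol.

2.83 bits/symbol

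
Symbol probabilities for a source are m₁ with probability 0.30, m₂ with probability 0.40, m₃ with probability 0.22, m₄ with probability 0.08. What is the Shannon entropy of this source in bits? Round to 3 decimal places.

H = −Σ pᵢ log₂ pᵢ.
−0.30·log₂(0.30) = 0.5211
−0.40·log₂(0.40) = 0.5288
−0.22·log₂(0.22) = 0.4806
−0.08·log₂(0.08) = 0.2915
Sum ≈ 1.8219 → 1.822 bits.

1.822 bits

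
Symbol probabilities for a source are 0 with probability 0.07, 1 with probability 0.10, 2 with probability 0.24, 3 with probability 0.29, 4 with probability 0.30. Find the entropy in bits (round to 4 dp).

2.1339 bits

H = −Σ pᵢ log₂ pᵢ.
−0.07·log₂(0.07) = 0.2686
−0.10·log₂(0.10) = 0.3322
−0.24·log₂(0.24) = 0.4941
−0.29·log₂(0.29) = 0.5179
−0.30·log₂(0.30) = 0.5211
Sum ≈ 2.1339 → 2.1339 bits.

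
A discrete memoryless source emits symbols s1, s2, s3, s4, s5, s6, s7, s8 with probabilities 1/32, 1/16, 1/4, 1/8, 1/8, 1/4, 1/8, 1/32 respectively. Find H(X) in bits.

2.6875 bits

Each probability is a power of 1/2, so log₂(1/p) is an integer.
H = Σ p·log₂(1/p) = 1/32·5 + 1/16·4 + 1/4·2 + 1/8·3 + 1/8·3 + 1/4·2 + 1/8·3 + 1/32·5 = 2.6875 bits.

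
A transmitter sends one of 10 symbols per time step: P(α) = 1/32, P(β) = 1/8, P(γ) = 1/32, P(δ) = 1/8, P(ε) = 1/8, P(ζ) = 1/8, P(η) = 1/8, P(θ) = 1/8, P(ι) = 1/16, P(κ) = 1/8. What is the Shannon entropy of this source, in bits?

Each probability is a power of 1/2, so log₂(1/p) is an integer.
H = Σ p·log₂(1/p) = 1/32·5 + 1/8·3 + 1/32·5 + 1/8·3 + 1/8·3 + 1/8·3 + 1/8·3 + 1/8·3 + 1/16·4 + 1/8·3 = 3.1875 bits.

3.1875 bits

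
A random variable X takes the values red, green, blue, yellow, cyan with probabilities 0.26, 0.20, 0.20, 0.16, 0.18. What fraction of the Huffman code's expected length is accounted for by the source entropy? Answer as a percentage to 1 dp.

Entropy H = −Σ p log₂ p ≈ 2.3024 bits.
Huffman merges: 4/25+9/50→17/50; 1/5+1/5→2/5; 13/50+17/50→3/5; 2/5+3/5→1. L = 117/50 ≈ 2.3400.
Efficiency = H/L = 2.3024/2.3400 = 98.4%.

98.4%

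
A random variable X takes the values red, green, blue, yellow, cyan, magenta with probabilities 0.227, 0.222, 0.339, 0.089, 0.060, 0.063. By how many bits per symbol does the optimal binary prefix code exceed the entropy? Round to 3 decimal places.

Entropy H = −Σ p log₂ p ≈ 2.3021 bits.
Huffman merges: 3/50+63/1000→123/1000; 89/1000+123/1000→53/250; 53/250+111/500→217/500; 227/1000+339/1000→283/500; 217/500+283/500→1. L = 467/200 ≈ 2.3350.
L − H = 2.3350 − 2.3021 = 0.033 bits.

0.033 bits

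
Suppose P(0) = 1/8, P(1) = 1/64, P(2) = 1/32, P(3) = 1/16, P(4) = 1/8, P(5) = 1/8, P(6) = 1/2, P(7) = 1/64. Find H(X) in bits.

Each probability is a power of 1/2, so log₂(1/p) is an integer.
H = Σ p·log₂(1/p) = 1/8·3 + 1/64·6 + 1/32·5 + 1/16·4 + 1/8·3 + 1/8·3 + 1/2·1 + 1/64·6 = 2.21875 bits.

2.21875 bits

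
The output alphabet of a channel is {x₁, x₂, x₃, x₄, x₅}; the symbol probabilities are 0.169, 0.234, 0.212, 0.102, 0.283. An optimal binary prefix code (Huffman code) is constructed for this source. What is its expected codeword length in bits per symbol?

2.271 bits/symbol

Repeatedly combine the two least-probable nodes; the expected code length is the sum of the merged weights.
merge 51/500 + 169/1000 → 271/1000
merge 53/250 + 117/500 → 223/500
merge 271/1000 + 283/1000 → 277/500
merge 223/500 + 277/500 → 1
L = 271/1000 + 223/500 + 277/500 + 1 = 2271/1000 = 2.271 bits/symbol.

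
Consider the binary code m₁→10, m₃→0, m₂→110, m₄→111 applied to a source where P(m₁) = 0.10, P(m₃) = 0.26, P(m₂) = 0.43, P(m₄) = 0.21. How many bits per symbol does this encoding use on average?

2.38 bits/symbol

L̄ = Σ pᵢ·ℓᵢ = 0.10·2 + 0.26·1 + 0.43·3 + 0.21·3 = 2.38 bits/symbol.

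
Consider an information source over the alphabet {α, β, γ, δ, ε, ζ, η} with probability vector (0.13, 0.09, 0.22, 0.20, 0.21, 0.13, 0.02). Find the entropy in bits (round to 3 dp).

H = −Σ pᵢ log₂ pᵢ.
−0.13·log₂(0.13) = 0.3826
−0.09·log₂(0.09) = 0.3127
−0.22·log₂(0.22) = 0.4806
−0.20·log₂(0.20) = 0.4644
−0.21·log₂(0.21) = 0.4728
−0.13·log₂(0.13) = 0.3826
−0.02·log₂(0.02) = 0.1129
Sum ≈ 2.6086 → 2.609 bits.

2.609 bits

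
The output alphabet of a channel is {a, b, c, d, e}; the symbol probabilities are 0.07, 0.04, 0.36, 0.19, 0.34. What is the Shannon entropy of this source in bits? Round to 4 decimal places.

1.9693 bits

H = −Σ pᵢ log₂ pᵢ.
−0.07·log₂(0.07) = 0.2686
−0.04·log₂(0.04) = 0.1858
−0.36·log₂(0.36) = 0.5306
−0.19·log₂(0.19) = 0.4552
−0.34·log₂(0.34) = 0.5292
Sum ≈ 1.9693 → 1.9693 bits.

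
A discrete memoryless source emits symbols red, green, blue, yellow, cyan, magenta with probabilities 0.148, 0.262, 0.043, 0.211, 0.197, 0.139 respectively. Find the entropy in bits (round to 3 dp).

2.440 bits

H = −Σ pᵢ log₂ pᵢ.
−0.148·log₂(0.148) = 0.4079
−0.262·log₂(0.262) = 0.5063
−0.043·log₂(0.043) = 0.1952
−0.211·log₂(0.211) = 0.4736
−0.197·log₂(0.197) = 0.4617
−0.139·log₂(0.139) = 0.3957
Sum ≈ 2.4405 → 2.440 bits.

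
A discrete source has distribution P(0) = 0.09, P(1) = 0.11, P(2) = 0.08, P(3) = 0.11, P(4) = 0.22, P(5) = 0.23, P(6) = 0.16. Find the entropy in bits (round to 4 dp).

H = −Σ pᵢ log₂ pᵢ.
−0.09·log₂(0.09) = 0.3127
−0.11·log₂(0.11) = 0.3503
−0.08·log₂(0.08) = 0.2915
−0.11·log₂(0.11) = 0.3503
−0.22·log₂(0.22) = 0.4806
−0.23·log₂(0.23) = 0.4877
−0.16·log₂(0.16) = 0.4230
Sum ≈ 2.6960 → 2.6960 bits.

2.6960 bits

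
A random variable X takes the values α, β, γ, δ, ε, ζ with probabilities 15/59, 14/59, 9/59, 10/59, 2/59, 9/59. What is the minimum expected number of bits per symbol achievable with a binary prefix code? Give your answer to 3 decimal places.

Repeatedly combine the two least-probable nodes; the expected code length is the sum of the merged weights.
merge 2/59 + 9/59 → 11/59
merge 9/59 + 10/59 → 19/59
merge 11/59 + 14/59 → 25/59
merge 15/59 + 19/59 → 34/59
merge 25/59 + 34/59 → 1
L = 11/59 + 19/59 + 25/59 + 34/59 + 1 = 148/59 ≈ 2.508 bits/symbol.

2.508 bits/symbol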